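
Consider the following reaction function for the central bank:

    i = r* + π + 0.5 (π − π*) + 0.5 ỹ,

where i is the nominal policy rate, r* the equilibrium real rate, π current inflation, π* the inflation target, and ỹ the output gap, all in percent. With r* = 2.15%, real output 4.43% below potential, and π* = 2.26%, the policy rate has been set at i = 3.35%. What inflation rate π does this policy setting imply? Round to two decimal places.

Output 4.43% below potential → ỹ = -4.43.
Collecting π: i = r* + (1 + 0.5) π − 0.5 π* + 0.5 ỹ
1.5 π = 3.35 − 2.15 + 0.5 × 2.26 − 0.5 × (-4.43) = 4.545
π = 4.545 / 1.5 = 3.03

3.03%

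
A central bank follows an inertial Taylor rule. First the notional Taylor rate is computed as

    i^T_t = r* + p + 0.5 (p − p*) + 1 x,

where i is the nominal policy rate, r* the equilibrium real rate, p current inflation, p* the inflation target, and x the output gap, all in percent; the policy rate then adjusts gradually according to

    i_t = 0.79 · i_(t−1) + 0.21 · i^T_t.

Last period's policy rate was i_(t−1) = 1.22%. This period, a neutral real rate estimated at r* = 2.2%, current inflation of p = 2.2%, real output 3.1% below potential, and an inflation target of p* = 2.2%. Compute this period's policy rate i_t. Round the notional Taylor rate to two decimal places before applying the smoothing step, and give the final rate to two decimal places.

Output 3.1% below potential → x = -3.1.
i^T_t = 2.2 + 2.2 + 0.5 × (2.2 − 2.2) + 1 × (-3.1)
   = 2.2 + 2.2 + 0 − 3.1 = 1.30
i_t = 0.79 × 1.22 + 0.21 × 1.30 = 0.9638 + 0.273 = 1.24

1.24%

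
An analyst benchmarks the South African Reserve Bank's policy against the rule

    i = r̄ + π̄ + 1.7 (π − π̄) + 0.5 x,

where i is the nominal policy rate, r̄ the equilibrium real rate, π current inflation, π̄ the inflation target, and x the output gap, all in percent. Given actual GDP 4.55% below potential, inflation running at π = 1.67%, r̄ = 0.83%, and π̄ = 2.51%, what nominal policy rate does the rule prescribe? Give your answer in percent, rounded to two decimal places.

-0.36%

Output 4.55% below potential → x = -4.55.
i = 0.83 + 2.51 + 1.7 × (1.67 − 2.51) + 0.5 × (-4.55)
   = 0.83 + 2.51 − 1.428 − 2.275 = -0.36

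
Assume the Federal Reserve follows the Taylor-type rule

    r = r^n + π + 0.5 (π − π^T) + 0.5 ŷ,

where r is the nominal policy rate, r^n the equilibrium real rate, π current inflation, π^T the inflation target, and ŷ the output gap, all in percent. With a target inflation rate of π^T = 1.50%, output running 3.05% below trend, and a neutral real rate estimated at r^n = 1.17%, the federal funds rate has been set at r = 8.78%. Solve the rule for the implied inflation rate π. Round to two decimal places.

Output 3.05% below potential → ŷ = -3.05.
Collecting π: r = r^n + (1 + 0.5) π − 0.5 π^T + 0.5 ŷ
1.5 π = 8.78 − 1.17 + 0.5 × 1.50 − 0.5 × (-3.05) = 9.885
π = 9.885 / 1.5 = 6.59

6.59%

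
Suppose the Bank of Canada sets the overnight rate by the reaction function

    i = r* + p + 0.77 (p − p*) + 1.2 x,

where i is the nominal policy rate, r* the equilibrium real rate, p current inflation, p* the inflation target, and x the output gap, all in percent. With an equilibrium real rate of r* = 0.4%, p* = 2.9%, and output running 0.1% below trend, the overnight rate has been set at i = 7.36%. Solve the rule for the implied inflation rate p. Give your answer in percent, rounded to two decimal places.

5.26%

Output 0.1% below potential → x = -0.1.
Collecting p: i = r* + (1 + 0.77) p − 0.77 p* + 1.2 x
1.77 p = 7.36 − 0.4 + 0.77 × 2.9 − 1.2 × (-0.1) = 9.313
p = 9.313 / 1.77 = 5.26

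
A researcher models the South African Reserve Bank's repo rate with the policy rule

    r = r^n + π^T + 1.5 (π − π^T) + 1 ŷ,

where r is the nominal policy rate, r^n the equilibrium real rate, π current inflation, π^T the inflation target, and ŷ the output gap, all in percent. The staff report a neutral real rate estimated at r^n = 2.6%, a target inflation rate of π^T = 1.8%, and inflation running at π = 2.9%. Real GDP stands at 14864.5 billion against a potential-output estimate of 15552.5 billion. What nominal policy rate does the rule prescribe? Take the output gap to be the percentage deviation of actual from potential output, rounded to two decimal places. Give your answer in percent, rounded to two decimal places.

Output gap = 100 × (14864.5 − 15552.5) / 15552.5 = -4.42%.
r = 2.60 + 1.80 + 1.5 × (2.90 − 1.80) + 1 × (-4.42)
   = 2.60 + 1.8 + 1.65 − 4.42 = 1.63

1.63%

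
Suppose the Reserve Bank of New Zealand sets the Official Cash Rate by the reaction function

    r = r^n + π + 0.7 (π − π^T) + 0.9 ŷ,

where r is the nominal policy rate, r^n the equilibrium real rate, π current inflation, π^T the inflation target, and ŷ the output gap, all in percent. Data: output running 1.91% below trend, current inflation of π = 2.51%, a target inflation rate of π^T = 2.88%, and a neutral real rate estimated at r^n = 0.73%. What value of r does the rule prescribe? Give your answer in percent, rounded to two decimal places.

1.26%

Output 1.91% below potential → ŷ = -1.91.
r = 0.73 + 2.51 + 0.7 × (2.51 − 2.88) + 0.9 × (-1.91)
   = 0.73 + 2.51 − 0.259 − 1.719 = 1.26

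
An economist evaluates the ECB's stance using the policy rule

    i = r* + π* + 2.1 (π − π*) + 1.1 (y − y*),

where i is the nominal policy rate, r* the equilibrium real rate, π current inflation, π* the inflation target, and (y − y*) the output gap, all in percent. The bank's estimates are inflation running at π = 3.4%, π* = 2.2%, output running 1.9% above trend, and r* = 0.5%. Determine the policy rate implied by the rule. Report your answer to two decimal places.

Output 1.9% above potential → (y − y*) = 1.9.
i = 0.5 + 2.2 + 2.1 × (3.4 − 2.2) + 1.1 × 1.9
   = 0.5 + 2.2 + 2.52 + 2.09 = 7.31

7.31%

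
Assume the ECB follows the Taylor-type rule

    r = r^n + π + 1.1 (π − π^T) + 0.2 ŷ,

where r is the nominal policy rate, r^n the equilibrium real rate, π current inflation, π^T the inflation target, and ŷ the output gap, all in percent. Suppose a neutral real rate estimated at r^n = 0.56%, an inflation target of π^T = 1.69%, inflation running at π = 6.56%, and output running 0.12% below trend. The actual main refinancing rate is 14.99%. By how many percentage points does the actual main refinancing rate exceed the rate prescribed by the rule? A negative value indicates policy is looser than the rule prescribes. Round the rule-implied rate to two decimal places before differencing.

2.54 pp

Output 0.12% below potential → ŷ = -0.12.
r = 0.56 + 6.56 + 1.1 × (6.56 − 1.69) + 0.2 × (-0.12)
   = 0.56 + 6.56 + 5.357 − 0.024 = 12.45
Deviation = 14.99 − 12.45 = 2.54 pp.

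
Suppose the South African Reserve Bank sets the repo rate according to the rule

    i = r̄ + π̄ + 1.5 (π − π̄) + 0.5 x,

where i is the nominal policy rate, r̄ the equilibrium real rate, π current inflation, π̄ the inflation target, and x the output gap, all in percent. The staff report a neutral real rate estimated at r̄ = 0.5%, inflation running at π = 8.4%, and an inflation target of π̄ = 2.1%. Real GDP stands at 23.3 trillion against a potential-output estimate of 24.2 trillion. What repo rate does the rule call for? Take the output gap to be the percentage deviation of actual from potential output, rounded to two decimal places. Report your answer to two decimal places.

10.19%

Output gap = 100 × (23.3 − 24.2) / 24.2 = -3.72%.
i = 0.50 + 2.10 + 1.5 × (8.40 − 2.10) + 0.5 × (-3.72)
   = 0.50 + 2.1 + 9.45 − 1.86 = 10.19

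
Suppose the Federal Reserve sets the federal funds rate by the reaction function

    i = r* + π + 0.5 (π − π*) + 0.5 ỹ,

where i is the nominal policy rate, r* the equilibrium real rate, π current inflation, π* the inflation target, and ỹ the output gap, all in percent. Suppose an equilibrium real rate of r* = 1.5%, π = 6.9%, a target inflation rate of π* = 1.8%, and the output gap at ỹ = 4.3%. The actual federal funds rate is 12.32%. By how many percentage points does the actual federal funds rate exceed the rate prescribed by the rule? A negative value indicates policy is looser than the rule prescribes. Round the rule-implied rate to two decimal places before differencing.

-0.78 pp

i = 1.5 + 6.9 + 0.5 × (6.9 − 1.8) + 0.5 × 4.3
   = 1.5 + 6.9 + 2.55 + 2.15 = 13.10
Deviation = 12.32 − 13.10 = -0.78 pp.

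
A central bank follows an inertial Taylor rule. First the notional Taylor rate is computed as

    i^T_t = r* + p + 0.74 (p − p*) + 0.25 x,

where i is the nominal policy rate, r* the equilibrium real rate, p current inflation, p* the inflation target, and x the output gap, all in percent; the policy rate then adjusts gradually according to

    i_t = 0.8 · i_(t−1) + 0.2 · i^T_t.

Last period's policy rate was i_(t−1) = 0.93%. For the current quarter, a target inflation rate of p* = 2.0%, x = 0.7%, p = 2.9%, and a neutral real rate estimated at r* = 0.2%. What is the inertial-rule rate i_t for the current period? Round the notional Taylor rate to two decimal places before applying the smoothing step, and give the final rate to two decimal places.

i^T_t = 0.2 + 2.9 + 0.74 × (2.9 − 2.0) + 0.25 × 0.7
   = 0.2 + 2.9 + 0.666 + 0.175 = 3.94
i_t = 0.8 × 0.93 + 0.2 × 3.94 = 0.744 + 0.788 = 1.53

1.53%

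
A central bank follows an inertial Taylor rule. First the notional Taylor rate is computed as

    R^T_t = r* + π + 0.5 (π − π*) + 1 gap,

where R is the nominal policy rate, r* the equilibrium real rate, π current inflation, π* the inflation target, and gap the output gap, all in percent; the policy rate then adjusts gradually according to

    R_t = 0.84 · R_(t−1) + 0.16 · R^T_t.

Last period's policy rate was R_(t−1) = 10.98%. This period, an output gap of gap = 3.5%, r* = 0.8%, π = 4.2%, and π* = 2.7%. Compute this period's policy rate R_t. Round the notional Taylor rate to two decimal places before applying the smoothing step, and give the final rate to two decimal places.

10.70%

R^T_t = 0.8 + 4.2 + 0.5 × (4.2 − 2.7) + 1 × 3.5
   = 0.8 + 4.2 + 0.75 + 3.5 = 9.25
R_t = 0.84 × 10.98 + 0.16 × 9.25 = 9.2232 + 1.48 = 10.70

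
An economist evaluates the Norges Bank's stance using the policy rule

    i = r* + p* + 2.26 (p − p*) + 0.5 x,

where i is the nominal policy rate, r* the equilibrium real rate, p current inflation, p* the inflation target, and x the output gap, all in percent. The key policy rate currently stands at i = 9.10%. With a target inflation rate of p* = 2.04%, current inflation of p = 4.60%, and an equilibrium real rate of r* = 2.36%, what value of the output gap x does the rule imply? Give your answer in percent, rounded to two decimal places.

-2.17%

0.5 x = 9.10 − 2.36 − 2.04 − 2.26 × (4.60 − 2.04) = -1.0856
x = -1.0856 / 0.5 = -2.17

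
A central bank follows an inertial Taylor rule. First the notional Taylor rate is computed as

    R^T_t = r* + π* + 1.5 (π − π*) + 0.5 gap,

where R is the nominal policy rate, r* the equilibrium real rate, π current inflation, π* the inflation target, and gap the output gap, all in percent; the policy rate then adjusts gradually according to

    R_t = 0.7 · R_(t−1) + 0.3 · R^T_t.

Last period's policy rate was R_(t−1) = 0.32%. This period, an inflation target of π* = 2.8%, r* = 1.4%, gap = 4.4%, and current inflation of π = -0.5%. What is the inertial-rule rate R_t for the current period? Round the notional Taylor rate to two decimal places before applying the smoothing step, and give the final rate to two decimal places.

R^T_t = 1.4 + 2.8 + 1.5 × (-0.5 − 2.8) + 0.5 × 4.4
   = 1.4 + 2.8 − 4.95 + 2.2 = 1.45
R_t = 0.7 × 0.32 + 0.3 × 1.45 = 0.224 + 0.435 = 0.66

0.66%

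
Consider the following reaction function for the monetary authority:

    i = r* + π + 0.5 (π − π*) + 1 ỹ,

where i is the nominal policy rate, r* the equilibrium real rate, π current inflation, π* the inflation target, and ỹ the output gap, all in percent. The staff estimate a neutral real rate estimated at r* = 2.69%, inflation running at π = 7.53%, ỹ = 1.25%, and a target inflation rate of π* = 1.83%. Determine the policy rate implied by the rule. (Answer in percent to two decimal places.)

14.32%

i = 2.69 + 7.53 + 0.5 × (7.53 − 1.83) + 1 × 1.25
   = 2.69 + 7.53 + 2.85 + 1.25 = 14.32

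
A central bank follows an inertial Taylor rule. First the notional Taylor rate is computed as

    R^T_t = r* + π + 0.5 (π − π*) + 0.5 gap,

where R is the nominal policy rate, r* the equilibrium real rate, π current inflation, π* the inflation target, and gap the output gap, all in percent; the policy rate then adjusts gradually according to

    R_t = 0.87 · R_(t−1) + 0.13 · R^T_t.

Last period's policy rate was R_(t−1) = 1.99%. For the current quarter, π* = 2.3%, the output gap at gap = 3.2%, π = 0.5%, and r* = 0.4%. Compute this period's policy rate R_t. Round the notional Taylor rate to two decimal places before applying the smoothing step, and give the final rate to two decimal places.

1.94%

R^T_t = 0.4 + 0.5 + 0.5 × (0.5 − 2.3) + 0.5 × 3.2
   = 0.4 + 0.5 − 0.9 + 1.6 = 1.60
R_t = 0.87 × 1.99 + 0.13 × 1.60 = 1.7313 + 0.208 = 1.94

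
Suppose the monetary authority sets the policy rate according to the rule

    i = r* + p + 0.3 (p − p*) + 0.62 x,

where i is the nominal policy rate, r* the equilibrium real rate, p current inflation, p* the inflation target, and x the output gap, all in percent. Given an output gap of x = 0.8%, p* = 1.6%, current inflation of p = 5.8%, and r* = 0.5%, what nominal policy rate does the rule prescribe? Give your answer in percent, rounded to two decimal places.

i = 0.5 + 5.8 + 0.3 × (5.8 − 1.6) + 0.62 × 0.8
   = 0.5 + 5.8 + 1.26 + 0.496 = 8.06

8.06%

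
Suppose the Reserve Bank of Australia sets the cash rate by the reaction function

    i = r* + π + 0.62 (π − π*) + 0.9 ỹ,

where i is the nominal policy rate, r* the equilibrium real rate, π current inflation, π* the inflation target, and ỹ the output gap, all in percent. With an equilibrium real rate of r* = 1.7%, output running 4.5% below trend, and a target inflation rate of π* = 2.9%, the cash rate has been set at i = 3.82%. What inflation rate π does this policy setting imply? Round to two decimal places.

Output 4.5% below potential → ỹ = -4.5.
Collecting π: i = r* + (1 + 0.62) π − 0.62 π* + 0.9 ỹ
1.62 π = 3.82 − 1.7 + 0.62 × 2.9 − 0.9 × (-4.5) = 7.968
π = 7.968 / 1.62 = 4.92

4.92%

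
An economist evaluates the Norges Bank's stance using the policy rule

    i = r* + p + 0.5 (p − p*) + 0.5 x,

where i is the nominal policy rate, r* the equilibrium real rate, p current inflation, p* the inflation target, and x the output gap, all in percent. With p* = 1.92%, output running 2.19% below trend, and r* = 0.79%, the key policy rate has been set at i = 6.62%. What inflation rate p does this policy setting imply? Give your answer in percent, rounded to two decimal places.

5.26%

Output 2.19% below potential → x = -2.19.
Collecting p: i = r* + (1 + 0.5) p − 0.5 p* + 0.5 x
1.5 p = 6.62 − 0.79 + 0.5 × 1.92 − 0.5 × (-2.19) = 7.885
p = 7.885 / 1.5 = 5.26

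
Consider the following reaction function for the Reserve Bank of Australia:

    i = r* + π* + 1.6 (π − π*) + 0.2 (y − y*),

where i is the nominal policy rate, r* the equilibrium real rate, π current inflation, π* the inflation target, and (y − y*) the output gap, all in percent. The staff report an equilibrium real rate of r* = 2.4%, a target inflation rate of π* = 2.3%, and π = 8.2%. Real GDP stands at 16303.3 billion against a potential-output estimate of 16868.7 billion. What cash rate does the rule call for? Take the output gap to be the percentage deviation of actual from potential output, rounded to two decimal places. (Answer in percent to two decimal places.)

13.47%

Output gap = 100 × (16303.3 − 16868.7) / 16868.7 = -3.35%.
i = 2.40 + 2.30 + 1.6 × (8.20 − 2.30) + 0.2 × (-3.35)
   = 2.40 + 2.3 + 9.44 − 0.67 = 13.47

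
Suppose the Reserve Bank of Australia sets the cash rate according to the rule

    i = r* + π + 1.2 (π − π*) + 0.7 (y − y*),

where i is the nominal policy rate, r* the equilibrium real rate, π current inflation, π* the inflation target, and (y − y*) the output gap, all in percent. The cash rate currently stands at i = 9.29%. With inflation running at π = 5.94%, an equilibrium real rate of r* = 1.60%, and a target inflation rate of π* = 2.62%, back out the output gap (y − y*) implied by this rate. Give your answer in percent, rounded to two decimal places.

-3.19%

0.7 (y − y*) = 9.29 − 1.60 − 5.94 − 1.2 × (5.94 − 2.62) = -2.234
(y − y*) = -2.234 / 0.7 = -3.19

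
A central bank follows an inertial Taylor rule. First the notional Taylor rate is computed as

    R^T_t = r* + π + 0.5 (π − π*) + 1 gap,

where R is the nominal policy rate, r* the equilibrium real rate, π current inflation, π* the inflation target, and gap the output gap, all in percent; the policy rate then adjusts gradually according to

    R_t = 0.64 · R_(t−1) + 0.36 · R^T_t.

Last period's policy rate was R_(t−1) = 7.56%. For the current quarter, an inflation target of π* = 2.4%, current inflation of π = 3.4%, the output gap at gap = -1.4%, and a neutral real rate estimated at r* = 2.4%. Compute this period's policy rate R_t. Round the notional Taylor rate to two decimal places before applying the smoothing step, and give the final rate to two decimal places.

6.60%

R^T_t = 2.4 + 3.4 + 0.5 × (3.4 − 2.4) + 1 × (-1.4)
   = 2.4 + 3.4 + 0.5 − 1.4 = 4.90
R_t = 0.64 × 7.56 + 0.36 × 4.90 = 4.8384 + 1.764 = 6.60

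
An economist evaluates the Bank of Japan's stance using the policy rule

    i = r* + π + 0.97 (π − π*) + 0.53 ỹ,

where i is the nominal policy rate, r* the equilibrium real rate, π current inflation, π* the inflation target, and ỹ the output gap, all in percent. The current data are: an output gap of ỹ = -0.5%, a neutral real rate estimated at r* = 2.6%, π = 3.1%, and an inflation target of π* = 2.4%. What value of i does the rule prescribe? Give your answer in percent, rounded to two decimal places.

6.11%

i = 2.6 + 3.1 + 0.97 × (3.1 − 2.4) + 0.53 × (-0.5)
   = 2.6 + 3.1 + 0.679 − 0.265 = 6.11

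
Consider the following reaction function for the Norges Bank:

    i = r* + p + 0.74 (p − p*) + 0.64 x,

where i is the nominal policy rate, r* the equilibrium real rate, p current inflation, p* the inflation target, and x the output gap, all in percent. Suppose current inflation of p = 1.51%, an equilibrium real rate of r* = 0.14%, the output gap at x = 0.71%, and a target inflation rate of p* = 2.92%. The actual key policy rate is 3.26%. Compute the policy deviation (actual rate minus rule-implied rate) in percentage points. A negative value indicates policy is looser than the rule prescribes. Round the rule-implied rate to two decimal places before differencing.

2.20 pp

i = 0.14 + 1.51 + 0.74 × (1.51 − 2.92) + 0.64 × 0.71
   = 0.14 + 1.51 − 1.0434 + 0.4544 = 1.06
Deviation = 3.26 − 1.06 = 2.20 pp.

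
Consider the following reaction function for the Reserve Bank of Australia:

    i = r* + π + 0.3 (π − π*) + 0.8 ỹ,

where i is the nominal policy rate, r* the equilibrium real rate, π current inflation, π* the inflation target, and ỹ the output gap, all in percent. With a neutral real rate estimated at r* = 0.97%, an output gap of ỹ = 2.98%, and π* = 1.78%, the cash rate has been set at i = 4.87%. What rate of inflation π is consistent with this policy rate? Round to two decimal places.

1.58%

Collecting π: i = r* + (1 + 0.3) π − 0.3 π* + 0.8 ỹ
1.3 π = 4.87 − 0.97 + 0.3 × 1.78 − 0.8 × 2.98 = 2.05
π = 2.05 / 1.3 = 1.58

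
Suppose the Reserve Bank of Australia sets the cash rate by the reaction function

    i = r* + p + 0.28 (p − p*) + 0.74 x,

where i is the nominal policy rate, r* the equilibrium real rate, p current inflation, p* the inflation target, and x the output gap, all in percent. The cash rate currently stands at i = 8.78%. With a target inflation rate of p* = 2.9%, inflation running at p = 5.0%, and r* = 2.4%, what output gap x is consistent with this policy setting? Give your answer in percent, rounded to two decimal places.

1.07%

0.74 x = 8.78 − 2.4 − 5.0 − 0.28 × (5.0 − 2.9) = 0.792
x = 0.792 / 0.74 = 1.07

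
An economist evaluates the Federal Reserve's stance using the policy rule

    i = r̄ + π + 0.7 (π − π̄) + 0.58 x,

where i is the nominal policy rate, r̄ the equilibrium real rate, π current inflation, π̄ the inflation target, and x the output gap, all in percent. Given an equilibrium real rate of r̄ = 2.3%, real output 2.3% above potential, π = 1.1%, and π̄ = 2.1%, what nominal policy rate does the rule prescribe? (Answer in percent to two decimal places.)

4.03%

Output 2.3% above potential → x = 2.3.
i = 2.3 + 1.1 + 0.7 × (1.1 − 2.1) + 0.58 × 2.3
   = 2.3 + 1.1 − 0.7 + 1.334 = 4.03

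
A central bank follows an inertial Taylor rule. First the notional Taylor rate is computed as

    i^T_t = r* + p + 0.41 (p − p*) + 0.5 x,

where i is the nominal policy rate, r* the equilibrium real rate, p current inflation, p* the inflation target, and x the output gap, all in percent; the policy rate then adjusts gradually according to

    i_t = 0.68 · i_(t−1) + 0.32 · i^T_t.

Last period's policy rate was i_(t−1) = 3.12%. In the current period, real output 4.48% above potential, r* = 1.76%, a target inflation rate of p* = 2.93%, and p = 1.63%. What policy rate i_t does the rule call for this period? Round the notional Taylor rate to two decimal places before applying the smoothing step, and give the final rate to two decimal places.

Output 4.48% above potential → x = 4.48.
i^T_t = 1.76 + 1.63 + 0.41 × (1.63 − 2.93) + 0.5 × 4.48
   = 1.76 + 1.63 − 0.533 + 2.24 = 5.10
i_t = 0.68 × 3.12 + 0.32 × 5.10 = 2.1216 + 1.632 = 3.75

3.75%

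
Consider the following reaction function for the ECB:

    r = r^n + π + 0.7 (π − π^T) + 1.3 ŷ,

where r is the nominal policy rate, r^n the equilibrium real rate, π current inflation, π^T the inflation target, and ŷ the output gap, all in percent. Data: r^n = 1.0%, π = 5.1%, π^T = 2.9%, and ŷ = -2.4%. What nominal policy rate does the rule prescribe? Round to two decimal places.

4.52%

r = 1.0 + 5.1 + 0.7 × (5.1 − 2.9) + 1.3 × (-2.4)
   = 1.0 + 5.1 + 1.54 − 3.12 = 4.52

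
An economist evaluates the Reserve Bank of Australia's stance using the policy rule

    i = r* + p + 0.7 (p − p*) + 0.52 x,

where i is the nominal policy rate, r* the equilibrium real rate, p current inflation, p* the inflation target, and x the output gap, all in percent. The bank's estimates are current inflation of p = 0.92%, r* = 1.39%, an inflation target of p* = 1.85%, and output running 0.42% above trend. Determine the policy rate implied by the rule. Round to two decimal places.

Output 0.42% above potential → x = 0.42.
i = 1.39 + 0.92 + 0.7 × (0.92 − 1.85) + 0.52 × 0.42
   = 1.39 + 0.92 − 0.651 + 0.2184 = 1.88

1.88%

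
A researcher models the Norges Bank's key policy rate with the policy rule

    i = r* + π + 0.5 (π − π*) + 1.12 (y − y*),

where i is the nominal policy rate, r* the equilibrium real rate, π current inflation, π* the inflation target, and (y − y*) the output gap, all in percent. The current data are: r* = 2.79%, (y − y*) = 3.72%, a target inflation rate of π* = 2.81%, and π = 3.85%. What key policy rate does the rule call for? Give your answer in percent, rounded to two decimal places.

i = 2.79 + 3.85 + 0.5 × (3.85 − 2.81) + 1.12 × 3.72
   = 2.79 + 3.85 + 0.52 + 4.1664 = 11.33

11.33%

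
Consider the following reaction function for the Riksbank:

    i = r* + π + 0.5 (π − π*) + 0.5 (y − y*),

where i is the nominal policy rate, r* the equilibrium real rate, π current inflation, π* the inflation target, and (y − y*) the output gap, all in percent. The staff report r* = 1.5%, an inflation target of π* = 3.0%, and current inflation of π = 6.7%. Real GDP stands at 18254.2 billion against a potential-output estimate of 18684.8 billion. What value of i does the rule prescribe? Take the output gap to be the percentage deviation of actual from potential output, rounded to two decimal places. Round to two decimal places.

8.90%

Output gap = 100 × (18254.2 − 18684.8) / 18684.8 = -2.30%.
i = 1.50 + 6.70 + 0.5 × (6.70 − 3.00) + 0.5 × (-2.30)
   = 1.50 + 6.7 + 1.85 − 1.15 = 8.90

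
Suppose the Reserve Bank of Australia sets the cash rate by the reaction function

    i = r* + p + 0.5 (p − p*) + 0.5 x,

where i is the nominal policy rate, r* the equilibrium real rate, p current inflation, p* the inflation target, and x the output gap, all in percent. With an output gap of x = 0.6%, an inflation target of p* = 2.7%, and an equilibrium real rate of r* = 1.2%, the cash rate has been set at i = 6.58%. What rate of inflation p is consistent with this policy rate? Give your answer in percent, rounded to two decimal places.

4.29%

Collecting p: i = r* + (1 + 0.5) p − 0.5 p* + 0.5 x
1.5 p = 6.58 − 1.2 + 0.5 × 2.7 − 0.5 × 0.6 = 6.43
p = 6.43 / 1.5 = 4.29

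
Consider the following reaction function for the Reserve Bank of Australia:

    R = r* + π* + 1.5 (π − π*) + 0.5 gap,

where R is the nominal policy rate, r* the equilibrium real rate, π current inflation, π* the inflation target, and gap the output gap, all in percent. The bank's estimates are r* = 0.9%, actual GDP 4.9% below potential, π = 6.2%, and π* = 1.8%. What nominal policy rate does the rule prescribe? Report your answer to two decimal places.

6.85%

Output 4.9% below potential → gap = -4.9.
R = 0.9 + 1.8 + 1.5 × (6.2 − 1.8) + 0.5 × (-4.9)
   = 0.9 + 1.8 + 6.6 − 2.45 = 6.85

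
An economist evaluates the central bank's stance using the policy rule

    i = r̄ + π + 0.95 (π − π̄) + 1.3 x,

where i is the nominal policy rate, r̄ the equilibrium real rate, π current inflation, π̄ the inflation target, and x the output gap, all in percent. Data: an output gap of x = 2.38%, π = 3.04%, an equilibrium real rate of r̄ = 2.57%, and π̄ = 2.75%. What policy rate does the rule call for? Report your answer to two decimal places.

8.98%

i = 2.57 + 3.04 + 0.95 × (3.04 − 2.75) + 1.3 × 2.38
   = 2.57 + 3.04 + 0.2755 + 3.094 = 8.98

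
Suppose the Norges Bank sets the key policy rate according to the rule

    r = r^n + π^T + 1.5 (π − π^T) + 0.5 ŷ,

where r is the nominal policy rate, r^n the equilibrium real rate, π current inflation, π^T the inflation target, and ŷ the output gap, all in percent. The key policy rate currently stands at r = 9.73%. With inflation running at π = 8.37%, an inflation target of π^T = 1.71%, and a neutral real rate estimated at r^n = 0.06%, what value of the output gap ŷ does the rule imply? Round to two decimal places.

0.5 ŷ = 9.73 − 0.06 − 1.71 − 1.5 × (8.37 − 1.71) = -2.03
ŷ = -2.03 / 0.5 = -4.06

-4.06%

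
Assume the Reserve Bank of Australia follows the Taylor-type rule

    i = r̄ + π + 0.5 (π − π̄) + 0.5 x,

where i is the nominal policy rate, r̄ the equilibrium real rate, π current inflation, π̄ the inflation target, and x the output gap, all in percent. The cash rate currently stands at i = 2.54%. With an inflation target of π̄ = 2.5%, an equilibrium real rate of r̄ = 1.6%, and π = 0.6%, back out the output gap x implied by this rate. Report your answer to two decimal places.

2.58%

0.5 x = 2.54 − 1.6 − 0.6 − 0.5 × (0.6 − 2.5) = 1.29
x = 1.29 / 0.5 = 2.58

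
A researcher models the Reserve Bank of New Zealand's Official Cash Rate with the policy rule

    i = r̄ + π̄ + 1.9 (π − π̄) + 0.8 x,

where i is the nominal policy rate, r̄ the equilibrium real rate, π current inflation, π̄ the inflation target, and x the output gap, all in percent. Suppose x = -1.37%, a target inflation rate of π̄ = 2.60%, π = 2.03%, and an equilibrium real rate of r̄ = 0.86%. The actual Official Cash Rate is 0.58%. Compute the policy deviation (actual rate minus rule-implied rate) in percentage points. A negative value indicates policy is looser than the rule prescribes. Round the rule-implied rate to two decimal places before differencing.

-0.70 pp

i = 0.86 + 2.60 + 1.9 × (2.03 − 2.60) + 0.8 × (-1.37)
   = 0.86 + 2.6 − 1.083 − 1.096 = 1.28
Deviation = 0.58 − 1.28 = -0.70 pp.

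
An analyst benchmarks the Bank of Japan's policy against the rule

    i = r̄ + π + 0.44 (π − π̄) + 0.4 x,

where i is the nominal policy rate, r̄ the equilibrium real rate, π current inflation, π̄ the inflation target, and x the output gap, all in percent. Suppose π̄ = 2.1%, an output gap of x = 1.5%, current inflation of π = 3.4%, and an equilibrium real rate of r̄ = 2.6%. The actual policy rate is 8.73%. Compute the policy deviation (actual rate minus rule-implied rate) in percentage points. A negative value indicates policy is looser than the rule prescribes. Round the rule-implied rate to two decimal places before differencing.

1.56 pp

i = 2.6 + 3.4 + 0.44 × (3.4 − 2.1) + 0.4 × 1.5
   = 2.6 + 3.4 + 0.572 + 0.6 = 7.17
Deviation = 8.73 − 7.17 = 1.56 pp.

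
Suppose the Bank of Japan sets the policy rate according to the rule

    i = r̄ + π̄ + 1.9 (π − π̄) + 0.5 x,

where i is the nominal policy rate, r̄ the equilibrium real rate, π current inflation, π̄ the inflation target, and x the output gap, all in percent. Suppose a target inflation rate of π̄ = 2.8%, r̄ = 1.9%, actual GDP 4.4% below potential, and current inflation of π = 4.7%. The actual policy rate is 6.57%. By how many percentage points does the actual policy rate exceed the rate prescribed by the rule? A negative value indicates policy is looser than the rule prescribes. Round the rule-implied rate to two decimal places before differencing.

Output 4.4% below potential → x = -4.4.
i = 1.9 + 2.8 + 1.9 × (4.7 − 2.8) + 0.5 × (-4.4)
   = 1.9 + 2.8 + 3.61 − 2.2 = 6.11
Deviation = 6.57 − 6.11 = 0.46 pp.

0.46 pp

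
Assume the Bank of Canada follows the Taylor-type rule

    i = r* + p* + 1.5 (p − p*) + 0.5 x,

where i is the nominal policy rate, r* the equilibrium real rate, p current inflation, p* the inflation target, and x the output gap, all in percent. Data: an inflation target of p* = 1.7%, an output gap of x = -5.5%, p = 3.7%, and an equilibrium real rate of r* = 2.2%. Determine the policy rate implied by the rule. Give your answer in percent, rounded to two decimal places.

i = 2.2 + 1.7 + 1.5 × (3.7 − 1.7) + 0.5 × (-5.5)
   = 2.2 + 1.7 + 3 − 2.75 = 4.15

4.15%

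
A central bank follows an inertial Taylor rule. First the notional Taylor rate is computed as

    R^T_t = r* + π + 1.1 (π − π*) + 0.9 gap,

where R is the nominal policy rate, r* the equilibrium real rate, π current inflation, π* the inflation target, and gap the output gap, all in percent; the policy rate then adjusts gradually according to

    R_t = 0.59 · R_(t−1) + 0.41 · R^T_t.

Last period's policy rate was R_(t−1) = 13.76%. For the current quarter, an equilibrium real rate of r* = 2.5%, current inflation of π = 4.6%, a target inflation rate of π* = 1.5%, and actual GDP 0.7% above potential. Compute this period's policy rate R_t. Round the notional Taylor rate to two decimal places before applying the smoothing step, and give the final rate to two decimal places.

12.69%

Output 0.7% above potential → gap = 0.7.
R^T_t = 2.5 + 4.6 + 1.1 × (4.6 − 1.5) + 0.9 × 0.7
   = 2.5 + 4.6 + 3.41 + 0.63 = 11.14
R_t = 0.59 × 13.76 + 0.41 × 11.14 = 8.1184 + 4.5674 = 12.69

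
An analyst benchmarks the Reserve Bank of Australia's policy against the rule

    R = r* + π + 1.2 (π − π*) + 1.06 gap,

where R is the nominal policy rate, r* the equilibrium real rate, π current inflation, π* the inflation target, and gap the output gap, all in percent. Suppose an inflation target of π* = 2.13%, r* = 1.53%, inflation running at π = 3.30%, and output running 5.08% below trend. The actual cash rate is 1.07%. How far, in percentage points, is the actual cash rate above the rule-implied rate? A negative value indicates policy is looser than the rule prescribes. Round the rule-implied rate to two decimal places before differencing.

Output 5.08% below potential → gap = -5.08.
R = 1.53 + 3.30 + 1.2 × (3.30 − 2.13) + 1.06 × (-5.08)
   = 1.53 + 3.3 + 1.404 − 5.3848 = 0.85
Deviation = 1.07 − 0.85 = 0.22 pp.

0.22 pp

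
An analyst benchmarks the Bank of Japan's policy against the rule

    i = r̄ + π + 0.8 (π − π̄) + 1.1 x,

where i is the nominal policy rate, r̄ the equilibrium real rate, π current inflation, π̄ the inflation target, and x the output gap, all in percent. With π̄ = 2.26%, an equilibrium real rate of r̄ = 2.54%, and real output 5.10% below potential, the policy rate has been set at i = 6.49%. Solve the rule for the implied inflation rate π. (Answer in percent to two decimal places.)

6.32%

Output 5.10% below potential → x = -5.10.
Collecting π: i = r̄ + (1 + 0.8) π − 0.8 π̄ + 1.1 x
1.8 π = 6.49 − 2.54 + 0.8 × 2.26 − 1.1 × (-5.10) = 11.368
π = 11.368 / 1.8 = 6.32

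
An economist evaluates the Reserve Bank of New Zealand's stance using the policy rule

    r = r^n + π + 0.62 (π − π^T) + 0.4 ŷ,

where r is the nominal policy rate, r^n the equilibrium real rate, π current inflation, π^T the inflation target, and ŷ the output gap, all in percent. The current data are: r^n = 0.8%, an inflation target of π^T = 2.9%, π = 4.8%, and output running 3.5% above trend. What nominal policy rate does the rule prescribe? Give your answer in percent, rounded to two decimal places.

Output 3.5% above potential → ŷ = 3.5.
r = 0.8 + 4.8 + 0.62 × (4.8 − 2.9) + 0.4 × 3.5
   = 0.8 + 4.8 + 1.178 + 1.4 = 8.18

8.18%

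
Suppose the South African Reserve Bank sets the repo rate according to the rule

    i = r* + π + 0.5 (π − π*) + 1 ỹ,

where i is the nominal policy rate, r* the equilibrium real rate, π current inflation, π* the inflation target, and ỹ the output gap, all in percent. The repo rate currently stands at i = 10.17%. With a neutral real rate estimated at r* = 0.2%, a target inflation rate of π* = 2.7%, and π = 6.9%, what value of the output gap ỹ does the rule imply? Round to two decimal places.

1 ỹ = 10.17 − 0.2 − 6.9 − 0.5 × (6.9 − 2.7) = 0.97
ỹ = 0.97 / 1 = 0.97

0.97%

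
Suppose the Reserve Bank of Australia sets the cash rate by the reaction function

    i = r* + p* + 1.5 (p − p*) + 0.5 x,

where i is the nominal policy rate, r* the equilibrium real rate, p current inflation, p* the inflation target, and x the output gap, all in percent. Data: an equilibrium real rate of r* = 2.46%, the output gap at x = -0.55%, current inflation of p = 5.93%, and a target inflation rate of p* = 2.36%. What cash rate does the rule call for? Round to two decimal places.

i = 2.46 + 2.36 + 1.5 × (5.93 − 2.36) + 0.5 × (-0.55)
   = 2.46 + 2.36 + 5.355 − 0.275 = 9.90

9.90%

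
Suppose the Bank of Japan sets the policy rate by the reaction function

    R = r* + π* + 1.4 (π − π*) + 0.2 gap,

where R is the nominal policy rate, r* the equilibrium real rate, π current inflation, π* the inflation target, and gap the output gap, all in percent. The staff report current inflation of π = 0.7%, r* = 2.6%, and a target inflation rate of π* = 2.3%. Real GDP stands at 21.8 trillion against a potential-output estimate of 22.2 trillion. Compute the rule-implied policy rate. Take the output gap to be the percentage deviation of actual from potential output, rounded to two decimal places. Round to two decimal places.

Output gap = 100 × (21.8 − 22.2) / 22.2 = -1.80%.
R = 2.60 + 2.30 + 1.4 × (0.70 − 2.30) + 0.2 × (-1.80)
   = 2.60 + 2.3 − 2.24 − 0.36 = 2.30

2.30%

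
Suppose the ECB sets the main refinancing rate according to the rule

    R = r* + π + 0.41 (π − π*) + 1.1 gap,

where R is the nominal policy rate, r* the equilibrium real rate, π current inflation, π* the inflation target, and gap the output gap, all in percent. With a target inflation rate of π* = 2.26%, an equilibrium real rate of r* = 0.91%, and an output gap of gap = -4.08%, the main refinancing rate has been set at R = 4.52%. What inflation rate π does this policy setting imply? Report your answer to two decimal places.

6.40%

Collecting π: R = r* + (1 + 0.41) π − 0.41 π* + 1.1 gap
1.41 π = 4.52 − 0.91 + 0.41 × 2.26 − 1.1 × (-4.08) = 9.0246
π = 9.0246 / 1.41 = 6.40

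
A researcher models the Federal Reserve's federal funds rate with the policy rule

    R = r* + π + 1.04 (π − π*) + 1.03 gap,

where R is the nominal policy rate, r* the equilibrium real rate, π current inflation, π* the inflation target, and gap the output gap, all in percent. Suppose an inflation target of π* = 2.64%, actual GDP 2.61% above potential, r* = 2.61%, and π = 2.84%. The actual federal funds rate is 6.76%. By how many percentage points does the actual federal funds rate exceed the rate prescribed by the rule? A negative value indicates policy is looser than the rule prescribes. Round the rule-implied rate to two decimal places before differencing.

Output 2.61% above potential → gap = 2.61.
R = 2.61 + 2.84 + 1.04 × (2.84 − 2.64) + 1.03 × 2.61
   = 2.61 + 2.84 + 0.208 + 2.6883 = 8.35
Deviation = 6.76 − 8.35 = -1.59 pp.

-1.59 pp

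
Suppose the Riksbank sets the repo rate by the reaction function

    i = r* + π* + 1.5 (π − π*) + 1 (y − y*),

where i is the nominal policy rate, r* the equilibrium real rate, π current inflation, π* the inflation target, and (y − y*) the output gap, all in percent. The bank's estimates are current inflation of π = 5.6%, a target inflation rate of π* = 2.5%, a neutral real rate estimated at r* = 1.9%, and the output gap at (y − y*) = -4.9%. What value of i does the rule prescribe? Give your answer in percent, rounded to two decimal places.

4.15%

i = 1.9 + 2.5 + 1.5 × (5.6 − 2.5) + 1 × (-4.9)
   = 1.9 + 2.5 + 4.65 − 4.9 = 4.15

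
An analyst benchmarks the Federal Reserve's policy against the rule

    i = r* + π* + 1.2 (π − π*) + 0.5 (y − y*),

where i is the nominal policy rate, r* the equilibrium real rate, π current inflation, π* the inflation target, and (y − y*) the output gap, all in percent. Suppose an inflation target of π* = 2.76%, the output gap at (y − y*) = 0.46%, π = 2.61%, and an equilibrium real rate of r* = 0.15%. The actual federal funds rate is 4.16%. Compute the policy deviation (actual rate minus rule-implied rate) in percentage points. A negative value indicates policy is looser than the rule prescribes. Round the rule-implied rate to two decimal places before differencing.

1.20 pp

i = 0.15 + 2.76 + 1.2 × (2.61 − 2.76) + 0.5 × 0.46
   = 0.15 + 2.76 − 0.18 + 0.23 = 2.96
Deviation = 4.16 − 2.96 = 1.20 pp.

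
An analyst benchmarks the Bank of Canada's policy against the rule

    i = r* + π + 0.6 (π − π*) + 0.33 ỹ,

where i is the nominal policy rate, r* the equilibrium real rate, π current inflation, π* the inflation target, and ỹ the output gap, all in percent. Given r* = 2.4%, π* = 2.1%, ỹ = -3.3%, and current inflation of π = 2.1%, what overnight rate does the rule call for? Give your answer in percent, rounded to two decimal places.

i = 2.4 + 2.1 + 0.6 × (2.1 − 2.1) + 0.33 × (-3.3)
   = 2.4 + 2.1 + 0 − 1.089 = 3.41

3.41%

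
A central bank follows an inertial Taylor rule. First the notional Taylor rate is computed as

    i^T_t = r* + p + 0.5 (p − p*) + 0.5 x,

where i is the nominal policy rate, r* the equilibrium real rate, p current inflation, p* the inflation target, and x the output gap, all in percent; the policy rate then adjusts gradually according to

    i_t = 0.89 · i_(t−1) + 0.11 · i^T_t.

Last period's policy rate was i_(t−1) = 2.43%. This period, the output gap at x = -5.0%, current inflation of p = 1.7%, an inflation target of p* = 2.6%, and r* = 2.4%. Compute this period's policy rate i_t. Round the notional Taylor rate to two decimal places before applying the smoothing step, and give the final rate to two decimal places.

2.29%

i^T_t = 2.4 + 1.7 + 0.5 × (1.7 − 2.6) + 0.5 × (-5.0)
   = 2.4 + 1.7 − 0.45 − 2.5 = 1.15
i_t = 0.89 × 2.43 + 0.11 × 1.15 = 2.1627 + 0.1265 = 2.29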